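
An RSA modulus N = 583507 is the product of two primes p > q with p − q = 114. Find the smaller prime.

709

Since p = q + 114, we have 583507 = q(q + 114), so q² + 114q − 583507 = 0.
Discriminant: 114² + 4·583507 = 12996 + 2334028 = 2347024; √2347024 = 1532.
q = (−114 + 1532)/2 = 709, and p = q + 114 = 823.
Check: 709 · 823 = 583507.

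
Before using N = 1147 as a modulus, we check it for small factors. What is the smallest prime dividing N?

1147 is odd.
Digit sum 13, not divisible by 3.
Ends in 7: not divisible by 5.
7: 1147 = 7·163 + 6
11: 1147 = 11·104 + 3
13: 1147 = 13·88 + 3
17: 1147 = 17·67 + 8
19: 1147 = 19·60 + 7
23: 1147 = 23·49 + 20
29: 1147 = 29·39 + 16
31: 1147 = 31·37

31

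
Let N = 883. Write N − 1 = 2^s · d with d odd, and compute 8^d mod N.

882

883 − 1 = 882 = 2^1 · 441, so d = 441.
8^1 ≡ 8 (mod 883)
8^2 ≡ 8^2 = 64 ≡ 64 (mod 883)
8^4 ≡ 64^2 = 4096 ≡ 564 (mod 883)
8^8 ≡ 564^2 = 318096 ≡ 216 (mod 883)
8^16 ≡ 216^2 = 46656 ≡ 740 (mod 883)
8^32 ≡ 740^2 = 547600 ≡ 140 (mod 883)
8^64 ≡ 140^2 = 19600 ≡ 174 (mod 883)
8^128 ≡ 174^2 = 30276 ≡ 254 (mod 883)
8^256 ≡ 254^2 = 64516 ≡ 57 (mod 883)
441 = 256 + 128 + 32 + 16 + 8 + 1 in binary powers of 2.
So 8^441 ≡ 57 · 254 · 140 · 740 · 216 · 8 ≡ 882 (mod 883).
Since 8^d ≡ 882 (mod 883), base 8 does not prove 883 composite.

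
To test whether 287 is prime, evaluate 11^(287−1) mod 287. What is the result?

11^1 ≡ 11 (mod 287)
11^2 ≡ 11^2 = 121 ≡ 121 (mod 287)
11^4 ≡ 121^2 = 14641 ≡ 4 (mod 287)
11^8 ≡ 4^2 = 16 ≡ 16 (mod 287)
11^16 ≡ 16^2 = 256 ≡ 256 (mod 287)
11^32 ≡ 256^2 = 65536 ≡ 100 (mod 287)
11^64 ≡ 100^2 = 10000 ≡ 242 (mod 287)
11^128 ≡ 242^2 = 58564 ≡ 16 (mod 287)
11^256 ≡ 16^2 = 256 ≡ 256 (mod 287)
286 = 256 + 16 + 8 + 4 + 2 in binary powers of 2.
So 11^286 ≡ 256 · 256 · 16 · 4 · 121 ≡ 74 (mod 287).
Since 74 ≠ 1, base 11 is a Fermat witness: 287 is composite.

74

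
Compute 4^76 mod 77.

4

4^1 ≡ 4 (mod 77)
4^2 ≡ 4^2 = 16 ≡ 16 (mod 77)
4^4 ≡ 16^2 = 256 ≡ 25 (mod 77)
4^8 ≡ 25^2 = 625 ≡ 9 (mod 77)
4^16 ≡ 9^2 = 81 ≡ 4 (mod 77)
4^32 ≡ 4^2 = 16 ≡ 16 (mod 77)
4^64 ≡ 16^2 = 256 ≡ 25 (mod 77)
76 = 64 + 8 + 4 in binary powers of 2.
So 4^76 ≡ 25 · 9 · 25 ≡ 4 (mod 77).
Since 4 ≠ 1, base 4 is a Fermat witness: 77 is composite.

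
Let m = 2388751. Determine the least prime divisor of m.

67

2388751 is odd.
Digit sum 34, not divisible by 3.
Ends in 1: not divisible by 5.
7: 2388751 = 7·341250 + 1
11: 2388751 = 11·217159 + 2
13: 2388751 = 13·183750 + 1
17: 2388751 = 17·140514 + 13
19: 2388751 = 19·125723 + 14
23: 2388751 = 23·103858 + 17
29: 2388751 = 29·82370 + 21
31: 2388751 = 31·77056 + 15
37: 2388751 = 37·64560 + 31
41: 2388751 = 41·58262 + 9
43: 2388751 = 43·55552 + 15
47: 2388751 = 47·50824 + 23
53: 2388751 = 53·45070 + 41
59: 2388751 = 59·40487 + 18
61: 2388751 = 61·39159 + 52
67: 2388751 = 67·35653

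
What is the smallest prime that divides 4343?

43

4343 is odd.
Digit sum 14, not divisible by 3.
Ends in 3: not divisible by 5.
7: 4343 = 7·620 + 3
11: 4343 = 11·394 + 9
13: 4343 = 13·334 + 1
17: 4343 = 17·255 + 8
19: 4343 = 19·228 + 11
23: 4343 = 23·188 + 19
29: 4343 = 29·149 + 22
31: 4343 = 31·140 + 3
37: 4343 = 37·117 + 14
41: 4343 = 41·105 + 38
43: 4343 = 43·101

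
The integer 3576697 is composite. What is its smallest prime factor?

43

3576697 is odd.
Digit sum 43, not divisible by 3.
Ends in 7: not divisible by 5.
7: 3576697 = 7·510956 + 5
11: 3576697 = 11·325154 + 3
13: 3576697 = 13·275130 + 7
17: 3576697 = 17·210393 + 16
19: 3576697 = 19·188247 + 4
23: 3576697 = 23·155508 + 13
29: 3576697 = 29·123334 + 11
31: 3576697 = 31·115377 + 10
37: 3576697 = 37·96667 + 18
41: 3576697 = 41·87236 + 21
43: 3576697 = 43·83179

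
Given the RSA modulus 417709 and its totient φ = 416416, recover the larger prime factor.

φ(n) = (p−1)(q−1) = n − (p+q) + 1, so p + q = 417709 − 416416 + 1 = 1294.
p and q are the roots of t² − 1294t + 417709 = 0.
Discriminant: 1294² − 4·417709 = 1674436 − 1670836 = 3600; √3600 = 60.
q = (1294 − 60)/2 = 617, p = (1294 + 60)/2 = 677.
Check: 617 · 677 = 417709.

677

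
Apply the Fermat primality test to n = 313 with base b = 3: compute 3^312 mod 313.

1

3^1 ≡ 3 (mod 313)
3^2 ≡ 3^2 = 9 ≡ 9 (mod 313)
3^4 ≡ 9^2 = 81 ≡ 81 (mod 313)
3^8 ≡ 81^2 = 6561 ≡ 301 (mod 313)
3^16 ≡ 301^2 = 90601 ≡ 144 (mod 313)
3^32 ≡ 144^2 = 20736 ≡ 78 (mod 313)
3^64 ≡ 78^2 = 6084 ≡ 137 (mod 313)
3^128 ≡ 137^2 = 18769 ≡ 302 (mod 313)
3^256 ≡ 302^2 = 91204 ≡ 121 (mod 313)
312 = 256 + 32 + 16 + 8 in binary powers of 2.
So 3^312 ≡ 121 · 78 · 144 · 301 ≡ 1 (mod 313).
Since the result is 1, base 3 gives no evidence that 313 is composite.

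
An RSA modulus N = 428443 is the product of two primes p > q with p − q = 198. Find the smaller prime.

Since p = q + 198, we have 428443 = q(q + 198), so q² + 198q − 428443 = 0.
Discriminant: 198² + 4·428443 = 39204 + 1713772 = 1752976; √1752976 = 1324.
q = (−198 + 1324)/2 = 563, and p = q + 198 = 761.
Check: 563 · 761 = 428443.

563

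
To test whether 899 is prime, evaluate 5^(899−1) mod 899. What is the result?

5^1 ≡ 5 (mod 899)
5^2 ≡ 5^2 = 25 ≡ 25 (mod 899)
5^4 ≡ 25^2 = 625 ≡ 625 (mod 899)
5^8 ≡ 625^2 = 390625 ≡ 459 (mod 899)
5^16 ≡ 459^2 = 210681 ≡ 315 (mod 899)
5^32 ≡ 315^2 = 99225 ≡ 335 (mod 899)
5^64 ≡ 335^2 = 112225 ≡ 749 (mod 899)
5^128 ≡ 749^2 = 561001 ≡ 25 (mod 899)
5^256 ≡ 25^2 = 625 ≡ 625 (mod 899)
5^512 ≡ 625^2 = 390625 ≡ 459 (mod 899)
898 = 512 + 256 + 128 + 2 in binary powers of 2.
So 5^898 ≡ 459 · 625 · 25 · 25 ≡ 315 (mod 899).
Since 315 ≠ 1, base 5 is a Fermat witness: 899 is composite.

315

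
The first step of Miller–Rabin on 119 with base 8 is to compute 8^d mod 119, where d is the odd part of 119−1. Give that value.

36

119 − 1 = 118 = 2^1 · 59, so d = 59.
8^1 ≡ 8 (mod 119)
8^2 ≡ 8^2 = 64 ≡ 64 (mod 119)
8^4 ≡ 64^2 = 4096 ≡ 50 (mod 119)
8^8 ≡ 50^2 = 2500 ≡ 1 (mod 119)
8^16 ≡ 1^2 = 1 ≡ 1 (mod 119)
8^32 ≡ 1^2 = 1 ≡ 1 (mod 119)
59 = 32 + 16 + 8 + 2 + 1 in binary powers of 2.
So 8^59 ≡ 1 · 1 · 1 · 64 · 8 ≡ 36 (mod 119).
Squaring chain: 36; never reaches −1, so base 8 is a Miller–Rabin witness that 119 is composite.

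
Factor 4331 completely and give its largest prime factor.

71

4331 = 61 · 71
71 is prime.
So 4331 = 61 · 71; the largest prime factor is 71.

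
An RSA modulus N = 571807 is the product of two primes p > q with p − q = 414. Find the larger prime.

Since p = q + 414, we have 571807 = q(q + 414), so q² + 414q − 571807 = 0.
Discriminant: 414² + 4·571807 = 171396 + 2287228 = 2458624; √2458624 = 1568.
q = (−414 + 1568)/2 = 577, and p = q + 414 = 991.
Check: 577 · 991 = 571807.

991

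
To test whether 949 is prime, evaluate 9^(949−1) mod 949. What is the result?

1

9^1 ≡ 9 (mod 949)
9^2 ≡ 9^2 = 81 ≡ 81 (mod 949)
9^4 ≡ 81^2 = 6561 ≡ 867 (mod 949)
9^8 ≡ 867^2 = 751689 ≡ 81 (mod 949)
9^16 ≡ 81^2 = 6561 ≡ 867 (mod 949)
9^32 ≡ 867^2 = 751689 ≡ 81 (mod 949)
9^64 ≡ 81^2 = 6561 ≡ 867 (mod 949)
9^128 ≡ 867^2 = 751689 ≡ 81 (mod 949)
9^256 ≡ 81^2 = 6561 ≡ 867 (mod 949)
9^512 ≡ 867^2 = 751689 ≡ 81 (mod 949)
948 = 512 + 256 + 128 + 32 + 16 + 4 in binary powers of 2.
So 9^948 ≡ 81 · 867 · 81 · 81 · 867 · 867 ≡ 1 (mod 949).
Since the result is 1, base 9 gives no evidence that 949 is composite.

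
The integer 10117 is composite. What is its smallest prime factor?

67

10117 is odd.
Digit sum 10, not divisible by 3.
Ends in 7: not divisible by 5.
7: 10117 = 7·1445 + 2
11: 10117 = 11·919 + 8
13: 10117 = 13·778 + 3
17: 10117 = 17·595 + 2
19: 10117 = 19·532 + 9
23: 10117 = 23·439 + 20
29: 10117 = 29·348 + 25
31: 10117 = 31·326 + 11
37: 10117 = 37·273 + 16
41: 10117 = 41·246 + 31
43: 10117 = 43·235 + 12
47: 10117 = 47·215 + 12
53: 10117 = 53·190 + 47
59: 10117 = 59·171 + 28
61: 10117 = 61·165 + 52
67: 10117 = 67·151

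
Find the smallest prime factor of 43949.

71

43949 is odd.
Digit sum 29, not divisible by 3.
Ends in 9: not divisible by 5.
7: 43949 = 7·6278 + 3
11: 43949 = 11·3995 + 4
13: 43949 = 13·3380 + 9
17: 43949 = 17·2585 + 4
19: 43949 = 19·2313 + 2
23: 43949 = 23·1910 + 19
29: 43949 = 29·1515 + 14
31: 43949 = 31·1417 + 22
37: 43949 = 37·1187 + 30
41: 43949 = 41·1071 + 38
43: 43949 = 43·1022 + 3
47: 43949 = 47·935 + 4
53: 43949 = 53·829 + 12
59: 43949 = 59·744 + 53
61: 43949 = 61·720 + 29
67: 43949 = 67·655 + 64
71: 43949 = 71·619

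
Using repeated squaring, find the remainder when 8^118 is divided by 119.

8^1 ≡ 8 (mod 119)
8^2 ≡ 8^2 = 64 ≡ 64 (mod 119)
8^4 ≡ 64^2 = 4096 ≡ 50 (mod 119)
8^8 ≡ 50^2 = 2500 ≡ 1 (mod 119)
8^16 ≡ 1^2 = 1 ≡ 1 (mod 119)
8^32 ≡ 1^2 = 1 ≡ 1 (mod 119)
8^64 ≡ 1^2 = 1 ≡ 1 (mod 119)
118 = 64 + 32 + 16 + 4 + 2 in binary powers of 2.
So 8^118 ≡ 1 · 1 · 1 · 50 · 64 ≡ 106 (mod 119).
Since 106 ≠ 1, base 8 is a Fermat witness: 119 is composite.

106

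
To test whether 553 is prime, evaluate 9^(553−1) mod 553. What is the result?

8

9^1 ≡ 9 (mod 553)
9^2 ≡ 9^2 = 81 ≡ 81 (mod 553)
9^4 ≡ 81^2 = 6561 ≡ 478 (mod 553)
9^8 ≡ 478^2 = 228484 ≡ 95 (mod 553)
9^16 ≡ 95^2 = 9025 ≡ 177 (mod 553)
9^32 ≡ 177^2 = 31329 ≡ 361 (mod 553)
9^64 ≡ 361^2 = 130321 ≡ 366 (mod 553)
9^128 ≡ 366^2 = 133956 ≡ 130 (mod 553)
9^256 ≡ 130^2 = 16900 ≡ 310 (mod 553)
9^512 ≡ 310^2 = 96100 ≡ 431 (mod 553)
552 = 512 + 32 + 8 in binary powers of 2.
So 9^552 ≡ 431 · 361 · 95 ≡ 8 (mod 553).
Since 8 ≠ 1, base 9 is a Fermat witness: 553 is composite.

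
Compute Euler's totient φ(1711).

1624

Factor: 1711 = 29 · 59.
φ(1711) = (29−1) · (59−1) = 28 · 58 = 1624.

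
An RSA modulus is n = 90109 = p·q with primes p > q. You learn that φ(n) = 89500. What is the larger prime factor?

φ(n) = (p−1)(q−1) = n − (p+q) + 1, so p + q = 90109 − 89500 + 1 = 610.
p and q are the roots of t² − 610t + 90109 = 0.
Discriminant: 610² − 4·90109 = 372100 − 360436 = 11664; √11664 = 108.
q = (610 − 108)/2 = 251, p = (610 + 108)/2 = 359.
Check: 251 · 359 = 90109.

359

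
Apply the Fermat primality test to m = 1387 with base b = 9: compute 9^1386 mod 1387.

1

9^1 ≡ 9 (mod 1387)
9^2 ≡ 9^2 = 81 ≡ 81 (mod 1387)
9^4 ≡ 81^2 = 6561 ≡ 1013 (mod 1387)
9^8 ≡ 1013^2 = 1026169 ≡ 1176 (mod 1387)
9^16 ≡ 1176^2 = 1382976 ≡ 137 (mod 1387)
9^32 ≡ 137^2 = 18769 ≡ 738 (mod 1387)
9^64 ≡ 738^2 = 544644 ≡ 940 (mod 1387)
9^128 ≡ 940^2 = 883600 ≡ 81 (mod 1387)
9^256 ≡ 81^2 = 6561 ≡ 1013 (mod 1387)
9^512 ≡ 1013^2 = 1026169 ≡ 1176 (mod 1387)
9^1024 ≡ 1176^2 = 1382976 ≡ 137 (mod 1387)
1386 = 1024 + 256 + 64 + 32 + 8 + 2 in binary powers of 2.
So 9^1386 ≡ 137 · 1013 · 940 · 738 · 1176 · 81 ≡ 1 (mod 1387).
Since the result is 1, base 9 gives no evidence that 1387 is composite.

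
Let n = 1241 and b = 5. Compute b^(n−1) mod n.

1172

5^1 ≡ 5 (mod 1241)
5^2 ≡ 5^2 = 25 ≡ 25 (mod 1241)
5^4 ≡ 25^2 = 625 ≡ 625 (mod 1241)
5^8 ≡ 625^2 = 390625 ≡ 951 (mod 1241)
5^16 ≡ 951^2 = 904401 ≡ 953 (mod 1241)
5^32 ≡ 953^2 = 908209 ≡ 1038 (mod 1241)
5^64 ≡ 1038^2 = 1077444 ≡ 256 (mod 1241)
5^128 ≡ 256^2 = 65536 ≡ 1004 (mod 1241)
5^256 ≡ 1004^2 = 1008016 ≡ 324 (mod 1241)
5^512 ≡ 324^2 = 104976 ≡ 732 (mod 1241)
5^1024 ≡ 732^2 = 535824 ≡ 953 (mod 1241)
1240 = 1024 + 128 + 64 + 16 + 8 in binary powers of 2.
So 5^1240 ≡ 953 · 1004 · 256 · 953 · 951 ≡ 1172 (mod 1241).
Since 1172 ≠ 1, base 5 is a Fermat witness: 1241 is composite.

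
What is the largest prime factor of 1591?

1591 = 37 · 43
43 is prime.
So 1591 = 37 · 43; the largest prime factor is 43.

43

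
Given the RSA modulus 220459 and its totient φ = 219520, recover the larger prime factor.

φ(n) = (p−1)(q−1) = n − (p+q) + 1, so p + q = 220459 − 219520 + 1 = 940.
p and q are the roots of t² − 940t + 220459 = 0.
Discriminant: 940² − 4·220459 = 883600 − 881836 = 1764; √1764 = 42.
q = (940 − 42)/2 = 449, p = (940 + 42)/2 = 491.
Check: 449 · 491 = 220459.

491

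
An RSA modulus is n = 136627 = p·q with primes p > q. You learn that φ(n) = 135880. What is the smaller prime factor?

φ(n) = (p−1)(q−1) = n − (p+q) + 1, so p + q = 136627 − 135880 + 1 = 748.
p and q are the roots of t² − 748t + 136627 = 0.
Discriminant: 748² − 4·136627 = 559504 − 546508 = 12996; √12996 = 114.
q = (748 − 114)/2 = 317, p = (748 + 114)/2 = 431.
Check: 317 · 431 = 136627.

317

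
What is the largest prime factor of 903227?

903227 = 13 · 69479
69479 = 17 · 4087
4087 = 61 · 67
67 is prime.
So 903227 = 13 · 17 · 61 · 67; the largest prime factor is 67.

67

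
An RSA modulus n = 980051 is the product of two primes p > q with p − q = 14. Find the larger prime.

Since p = q + 14, we have 980051 = q(q + 14), so q² + 14q − 980051 = 0.
Discriminant: 14² + 4·980051 = 196 + 3920204 = 3920400; √3920400 = 1980.
q = (−14 + 1980)/2 = 983, and p = q + 14 = 997.
Check: 983 · 997 = 980051.

997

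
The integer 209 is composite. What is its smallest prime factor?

11

209 is odd.
Digit sum 11, not divisible by 3.
Ends in 9: not divisible by 5.
7: 209 = 7·29 + 6
11: 209 = 11·19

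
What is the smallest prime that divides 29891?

71

29891 is odd.
Digit sum 29, not divisible by 3.
Ends in 1: not divisible by 5.
7: 29891 = 7·4270 + 1
11: 29891 = 11·2717 + 4
13: 29891 = 13·2299 + 4
17: 29891 = 17·1758 + 5
19: 29891 = 19·1573 + 4
23: 29891 = 23·1299 + 14
29: 29891 = 29·1030 + 21
31: 29891 = 31·964 + 7
37: 29891 = 37·807 + 32
41: 29891 = 41·729 + 2
43: 29891 = 43·695 + 6
47: 29891 = 47·635 + 46
53: 29891 = 53·563 + 52
59: 29891 = 59·506 + 37
61: 29891 = 61·490 + 1
67: 29891 = 67·446 + 9
71: 29891 = 71·421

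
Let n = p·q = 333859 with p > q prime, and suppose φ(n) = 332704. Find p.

593

φ(n) = (p−1)(q−1) = n − (p+q) + 1, so p + q = 333859 − 332704 + 1 = 1156.
p and q are the roots of t² − 1156t + 333859 = 0.
Discriminant: 1156² − 4·333859 = 1336336 − 1335436 = 900; √900 = 30.
q = (1156 − 30)/2 = 563, p = (1156 + 30)/2 = 593.
Check: 563 · 593 = 333859.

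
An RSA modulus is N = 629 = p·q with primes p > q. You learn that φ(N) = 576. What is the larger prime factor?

37

φ(n) = (p−1)(q−1) = n − (p+q) + 1, so p + q = 629 − 576 + 1 = 54.
p and q are the roots of t² − 54t + 629 = 0.
Discriminant: 54² − 4·629 = 2916 − 2516 = 400; √400 = 20.
q = (54 − 20)/2 = 17, p = (54 + 20)/2 = 37.
Check: 17 · 37 = 629.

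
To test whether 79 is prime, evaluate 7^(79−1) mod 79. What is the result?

7^1 ≡ 7 (mod 79)
7^2 ≡ 7^2 = 49 ≡ 49 (mod 79)
7^4 ≡ 49^2 = 2401 ≡ 31 (mod 79)
7^8 ≡ 31^2 = 961 ≡ 13 (mod 79)
7^16 ≡ 13^2 = 169 ≡ 11 (mod 79)
7^32 ≡ 11^2 = 121 ≡ 42 (mod 79)
7^64 ≡ 42^2 = 1764 ≡ 26 (mod 79)
78 = 64 + 8 + 4 + 2 in binary powers of 2.
So 7^78 ≡ 26 · 13 · 31 · 49 ≡ 1 (mod 79).
Since the result is 1, base 7 gives no evidence that 79 is composite.

1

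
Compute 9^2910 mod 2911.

2746

9^1 ≡ 9 (mod 2911)
9^2 ≡ 9^2 = 81 ≡ 81 (mod 2911)
9^4 ≡ 81^2 = 6561 ≡ 739 (mod 2911)
9^8 ≡ 739^2 = 546121 ≡ 1764 (mod 2911)
9^16 ≡ 1764^2 = 3111696 ≡ 2748 (mod 2911)
9^32 ≡ 2748^2 = 7551504 ≡ 370 (mod 2911)
9^64 ≡ 370^2 = 136900 ≡ 83 (mod 2911)
9^128 ≡ 83^2 = 6889 ≡ 1067 (mod 2911)
9^256 ≡ 1067^2 = 1138489 ≡ 288 (mod 2911)
9^512 ≡ 288^2 = 82944 ≡ 1436 (mod 2911)
9^1024 ≡ 1436^2 = 2062096 ≡ 1108 (mod 2911)
9^2048 ≡ 1108^2 = 1227664 ≡ 2133 (mod 2911)
2910 = 2048 + 512 + 256 + 64 + 16 + 8 + 4 + 2 in binary powers of 2.
So 9^2910 ≡ 2133 · 1436 · 288 · 83 · 2748 · 1764 · 739 · 81 ≡ 2746 (mod 2911).
Since 2746 ≠ 1, base 9 is a Fermat witness: 2911 is composite.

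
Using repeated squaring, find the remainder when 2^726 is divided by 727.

2^1 ≡ 2 (mod 727)
2^2 ≡ 2^2 = 4 ≡ 4 (mod 727)
2^4 ≡ 4^2 = 16 ≡ 16 (mod 727)
2^8 ≡ 16^2 = 256 ≡ 256 (mod 727)
2^16 ≡ 256^2 = 65536 ≡ 106 (mod 727)
2^32 ≡ 106^2 = 11236 ≡ 331 (mod 727)
2^64 ≡ 331^2 = 109561 ≡ 511 (mod 727)
2^128 ≡ 511^2 = 261121 ≡ 128 (mod 727)
2^256 ≡ 128^2 = 16384 ≡ 390 (mod 727)
2^512 ≡ 390^2 = 152100 ≡ 157 (mod 727)
726 = 512 + 128 + 64 + 16 + 4 + 2 in binary powers of 2.
So 2^726 ≡ 157 · 128 · 511 · 106 · 16 · 4 ≡ 1 (mod 727).
Since the result is 1, base 2 gives no evidence that 727 is composite.

1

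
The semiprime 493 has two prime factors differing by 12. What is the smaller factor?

17

Since p = q + 12, we have 493 = q(q + 12), so q² + 12q − 493 = 0.
Discriminant: 12² + 4·493 = 144 + 1972 = 2116; √2116 = 46.
q = (−12 + 46)/2 = 17, and p = q + 12 = 29.
Check: 17 · 29 = 493.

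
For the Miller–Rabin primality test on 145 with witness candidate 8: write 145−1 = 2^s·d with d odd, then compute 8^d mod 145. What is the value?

145 − 1 = 144 = 2^4 · 9, so d = 9.
8^1 ≡ 8 (mod 145)
8^2 ≡ 8^2 = 64 ≡ 64 (mod 145)
8^4 ≡ 64^2 = 4096 ≡ 36 (mod 145)
8^8 ≡ 36^2 = 1296 ≡ 136 (mod 145)
9 = 8 + 1 in binary powers of 2.
So 8^9 ≡ 136 · 8 ≡ 73 (mod 145).
Squaring chain: 73 → 109 → 136 → 81; never reaches −1, so base 8 is a Miller–Rabin witness that 145 is composite.

73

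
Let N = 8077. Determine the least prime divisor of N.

8077 is odd.
Digit sum 22, not divisible by 3.
Ends in 7: not divisible by 5.
7: 8077 = 7·1153 + 6
11: 8077 = 11·734 + 3
13: 8077 = 13·621 + 4
17: 8077 = 17·475 + 2
19: 8077 = 19·425 + 2
23: 8077 = 23·351 + 4
29: 8077 = 29·278 + 15
31: 8077 = 31·260 + 17
37: 8077 = 37·218 + 11
41: 8077 = 41·197

41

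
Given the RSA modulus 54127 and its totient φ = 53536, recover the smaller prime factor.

113

φ(n) = (p−1)(q−1) = n − (p+q) + 1, so p + q = 54127 − 53536 + 1 = 592.
p and q are the roots of t² − 592t + 54127 = 0.
Discriminant: 592² − 4·54127 = 350464 − 216508 = 133956; √133956 = 366.
q = (592 − 366)/2 = 113, p = (592 + 366)/2 = 479.
Check: 113 · 479 = 54127.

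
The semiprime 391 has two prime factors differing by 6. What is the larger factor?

23

Since p = q + 6, we have 391 = q(q + 6), so q² + 6q − 391 = 0.
Discriminant: 6² + 4·391 = 36 + 1564 = 1600; √1600 = 40.
q = (−6 + 40)/2 = 17, and p = q + 6 = 23.
Check: 17 · 23 = 391.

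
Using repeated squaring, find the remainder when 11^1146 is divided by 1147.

11^1 ≡ 11 (mod 1147)
11^2 ≡ 11^2 = 121 ≡ 121 (mod 1147)
11^4 ≡ 121^2 = 14641 ≡ 877 (mod 1147)
11^8 ≡ 877^2 = 769129 ≡ 639 (mod 1147)
11^16 ≡ 639^2 = 408321 ≡ 1136 (mod 1147)
11^32 ≡ 1136^2 = 1290496 ≡ 121 (mod 1147)
11^64 ≡ 121^2 = 14641 ≡ 877 (mod 1147)
11^128 ≡ 877^2 = 769129 ≡ 639 (mod 1147)
11^256 ≡ 639^2 = 408321 ≡ 1136 (mod 1147)
11^512 ≡ 1136^2 = 1290496 ≡ 121 (mod 1147)
11^1024 ≡ 121^2 = 14641 ≡ 877 (mod 1147)
1146 = 1024 + 64 + 32 + 16 + 8 + 2 in binary powers of 2.
So 11^1146 ≡ 877 · 877 · 121 · 1136 · 639 · 121 ≡ 593 (mod 1147).
Since 593 ≠ 1, base 11 is a Fermat witness: 1147 is composite.

593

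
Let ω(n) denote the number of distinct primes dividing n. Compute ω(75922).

75922 = 2 · 37961
37961 = 7 · 5423
5423 = 11 · 493
493 = 17 · 29
75922 = 2 · 7 · 11 · 17 · 29, which has 5 distinct prime factors.

5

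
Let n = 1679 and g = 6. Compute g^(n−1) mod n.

6^1 ≡ 6 (mod 1679)
6^2 ≡ 6^2 = 36 ≡ 36 (mod 1679)
6^4 ≡ 36^2 = 1296 ≡ 1296 (mod 1679)
6^8 ≡ 1296^2 = 1679616 ≡ 616 (mod 1679)
6^16 ≡ 616^2 = 379456 ≡ 2 (mod 1679)
6^32 ≡ 2^2 = 4 ≡ 4 (mod 1679)
6^64 ≡ 4^2 = 16 ≡ 16 (mod 1679)
6^128 ≡ 16^2 = 256 ≡ 256 (mod 1679)
6^256 ≡ 256^2 = 65536 ≡ 55 (mod 1679)
6^512 ≡ 55^2 = 3025 ≡ 1346 (mod 1679)
6^1024 ≡ 1346^2 = 1811716 ≡ 75 (mod 1679)
1678 = 1024 + 512 + 128 + 8 + 4 + 2 in binary powers of 2.
So 6^1678 ≡ 75 · 1346 · 256 · 616 · 1296 · 36 ≡ 748 (mod 1679).
Since 748 ≠ 1, base 6 is a Fermat witness: 1679 is composite.

748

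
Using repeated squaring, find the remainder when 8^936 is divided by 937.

8^1 ≡ 8 (mod 937)
8^2 ≡ 8^2 = 64 ≡ 64 (mod 937)
8^4 ≡ 64^2 = 4096 ≡ 348 (mod 937)
8^8 ≡ 348^2 = 121104 ≡ 231 (mod 937)
8^16 ≡ 231^2 = 53361 ≡ 889 (mod 937)
8^32 ≡ 889^2 = 790321 ≡ 430 (mod 937)
8^64 ≡ 430^2 = 184900 ≡ 311 (mod 937)
8^128 ≡ 311^2 = 96721 ≡ 210 (mod 937)
8^256 ≡ 210^2 = 44100 ≡ 61 (mod 937)
8^512 ≡ 61^2 = 3721 ≡ 910 (mod 937)
936 = 512 + 256 + 128 + 32 + 8 in binary powers of 2.
So 8^936 ≡ 910 · 61 · 210 · 430 · 231 ≡ 1 (mod 937).
Since the result is 1, base 8 gives no evidence that 937 is composite.

1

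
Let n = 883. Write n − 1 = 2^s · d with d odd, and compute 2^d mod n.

882

883 − 1 = 882 = 2^1 · 441, so d = 441.
2^1 ≡ 2 (mod 883)
2^2 ≡ 2^2 = 4 ≡ 4 (mod 883)
2^4 ≡ 4^2 = 16 ≡ 16 (mod 883)
2^8 ≡ 16^2 = 256 ≡ 256 (mod 883)
2^16 ≡ 256^2 = 65536 ≡ 194 (mod 883)
2^32 ≡ 194^2 = 37636 ≡ 550 (mod 883)
2^64 ≡ 550^2 = 302500 ≡ 514 (mod 883)
2^128 ≡ 514^2 = 264196 ≡ 179 (mod 883)
2^256 ≡ 179^2 = 32041 ≡ 253 (mod 883)
441 = 256 + 128 + 32 + 16 + 8 + 1 in binary powers of 2.
So 2^441 ≡ 253 · 179 · 550 · 194 · 256 · 2 ≡ 882 (mod 883).
Since 2^d ≡ 882 (mod 883), base 2 does not prove 883 composite.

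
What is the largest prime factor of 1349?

1349 = 19 · 71
71 is prime.
So 1349 = 19 · 71; the largest prime factor is 71.

71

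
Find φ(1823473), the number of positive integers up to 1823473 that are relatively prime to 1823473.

Factor: 1823473 = 61 · 167 · 179.
φ(1823473) = (61−1) · (167−1) · (179−1) = 60 · 166 · 178 = 1772880.

1772880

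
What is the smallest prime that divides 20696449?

20696449 is odd.
Digit sum 40, not divisible by 3.
Ends in 9: not divisible by 5.
7: 20696449 = 7·2956635 + 4
11: 20696449 = 11·1881495 + 4
13: 20696449 = 13·1592034 + 7
17: 20696449 = 17·1217438 + 3
19: 20696449 = 19·1089286 + 15
23: 20696449 = 23·899845 + 14
29: 20696449 = 29·713670 + 19
31: 20696449 = 31·667627 + 12
37: 20696449 = 37·559363 + 18
41: 20696449 = 41·504791 + 18
43: 20696449 = 43·481312 + 33
47: 20696449 = 47·440349 + 46
53: 20696449 = 53·390499 + 2
59: 20696449 = 59·350787 + 16
61: 20696449 = 61·339286 + 3
67: 20696449 = 67·308902 + 15
71: 20696449 = 71·291499 + 20
73: 20696449 = 73·283513

73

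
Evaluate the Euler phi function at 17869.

Factor: 17869 = 107 · 167.
φ(17869) = (107−1) · (167−1) = 106 · 166 = 17596.

17596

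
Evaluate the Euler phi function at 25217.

Factor: 25217 = 151 · 167.
φ(25217) = (151−1) · (167−1) = 150 · 166 = 24900.

24900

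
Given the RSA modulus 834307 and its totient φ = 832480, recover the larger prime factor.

φ(n) = (p−1)(q−1) = n − (p+q) + 1, so p + q = 834307 − 832480 + 1 = 1828.
p and q are the roots of t² − 1828t + 834307 = 0.
Discriminant: 1828² − 4·834307 = 3341584 − 3337228 = 4356; √4356 = 66.
q = (1828 − 66)/2 = 881, p = (1828 + 66)/2 = 947.
Check: 881 · 947 = 834307.

947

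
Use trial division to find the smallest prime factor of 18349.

59

18349 is odd.
Digit sum 25, not divisible by 3.
Ends in 9: not divisible by 5.
7: 18349 = 7·2621 + 2
11: 18349 = 11·1668 + 1
13: 18349 = 13·1411 + 6
17: 18349 = 17·1079 + 6
19: 18349 = 19·965 + 14
23: 18349 = 23·797 + 18
29: 18349 = 29·632 + 21
31: 18349 = 31·591 + 28
37: 18349 = 37·495 + 34
41: 18349 = 41·447 + 22
43: 18349 = 43·426 + 31
47: 18349 = 47·390 + 19
53: 18349 = 53·346 + 11
59: 18349 = 59·311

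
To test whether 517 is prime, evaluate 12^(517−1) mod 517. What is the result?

12^1 ≡ 12 (mod 517)
12^2 ≡ 12^2 = 144 ≡ 144 (mod 517)
12^4 ≡ 144^2 = 20736 ≡ 56 (mod 517)
12^8 ≡ 56^2 = 3136 ≡ 34 (mod 517)
12^16 ≡ 34^2 = 1156 ≡ 122 (mod 517)
12^32 ≡ 122^2 = 14884 ≡ 408 (mod 517)
12^64 ≡ 408^2 = 166464 ≡ 507 (mod 517)
12^128 ≡ 507^2 = 257049 ≡ 100 (mod 517)
12^256 ≡ 100^2 = 10000 ≡ 177 (mod 517)
12^512 ≡ 177^2 = 31329 ≡ 309 (mod 517)
516 = 512 + 4 in binary powers of 2.
So 12^516 ≡ 309 · 56 ≡ 243 (mod 517).
Since 243 ≠ 1, base 12 is a Fermat witness: 517 is composite.

243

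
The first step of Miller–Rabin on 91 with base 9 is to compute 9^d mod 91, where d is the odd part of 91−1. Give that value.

1

91 − 1 = 90 = 2^1 · 45, so d = 45.
9^1 ≡ 9 (mod 91)
9^2 ≡ 9^2 = 81 ≡ 81 (mod 91)
9^4 ≡ 81^2 = 6561 ≡ 9 (mod 91)
9^8 ≡ 9^2 = 81 ≡ 81 (mod 91)
9^16 ≡ 81^2 = 6561 ≡ 9 (mod 91)
9^32 ≡ 9^2 = 81 ≡ 81 (mod 91)
45 = 32 + 8 + 4 + 1 in binary powers of 2.
So 9^45 ≡ 81 · 81 · 9 · 9 ≡ 1 (mod 91).
Since 9^d ≡ 1 (mod 91), base 9 does not prove 91 composite.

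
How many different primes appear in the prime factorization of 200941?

3

200941 = 13^2 · 1189
1189 = 29 · 41
200941 = 13^2 · 29 · 41, which has 3 distinct prime factors.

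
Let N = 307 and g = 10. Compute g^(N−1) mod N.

1

10^1 ≡ 10 (mod 307)
10^2 ≡ 10^2 = 100 ≡ 100 (mod 307)
10^4 ≡ 100^2 = 10000 ≡ 176 (mod 307)
10^8 ≡ 176^2 = 30976 ≡ 276 (mod 307)
10^16 ≡ 276^2 = 76176 ≡ 40 (mod 307)
10^32 ≡ 40^2 = 1600 ≡ 65 (mod 307)
10^64 ≡ 65^2 = 4225 ≡ 234 (mod 307)
10^128 ≡ 234^2 = 54756 ≡ 110 (mod 307)
10^256 ≡ 110^2 = 12100 ≡ 127 (mod 307)
306 = 256 + 32 + 16 + 2 in binary powers of 2.
So 10^306 ≡ 127 · 65 · 40 · 100 ≡ 1 (mod 307).
Since the result is 1, base 10 gives no evidence that 307 is composite.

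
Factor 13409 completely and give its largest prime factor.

13409 = 11 · 1219
1219 = 23 · 53
53 is prime.
So 13409 = 11 · 23 · 53; the largest prime factor is 53.

53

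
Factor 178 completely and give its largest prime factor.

178 = 2 · 89
89 is prime.
So 178 = 2 · 89; the largest prime factor is 89.

89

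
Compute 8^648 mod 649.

588

8^1 ≡ 8 (mod 649)
8^2 ≡ 8^2 = 64 ≡ 64 (mod 649)
8^4 ≡ 64^2 = 4096 ≡ 202 (mod 649)
8^8 ≡ 202^2 = 40804 ≡ 566 (mod 649)
8^16 ≡ 566^2 = 320356 ≡ 399 (mod 649)
8^32 ≡ 399^2 = 159201 ≡ 196 (mod 649)
8^64 ≡ 196^2 = 38416 ≡ 125 (mod 649)
8^128 ≡ 125^2 = 15625 ≡ 49 (mod 649)
8^256 ≡ 49^2 = 2401 ≡ 454 (mod 649)
8^512 ≡ 454^2 = 206116 ≡ 383 (mod 649)
648 = 512 + 128 + 8 in binary powers of 2.
So 8^648 ≡ 383 · 49 · 566 ≡ 588 (mod 649).
Since 588 ≠ 1, base 8 is a Fermat witness: 649 is composite.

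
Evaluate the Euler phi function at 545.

432

Factor: 545 = 5 · 109.
φ(545) = (5−1) · (109−1) = 4 · 108 = 432.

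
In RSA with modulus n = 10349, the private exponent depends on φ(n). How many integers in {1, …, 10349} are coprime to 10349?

10140

Factor: 10349 = 79 · 131.
φ(10349) = (79−1) · (131−1) = 78 · 130 = 10140.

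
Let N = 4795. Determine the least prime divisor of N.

4795 is odd.
Digit sum 25, not divisible by 3.
Ends in 5: divisible by 5.

5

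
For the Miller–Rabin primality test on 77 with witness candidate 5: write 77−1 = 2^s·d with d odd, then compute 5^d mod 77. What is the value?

75

77 − 1 = 76 = 2^2 · 19, so d = 19.
5^1 ≡ 5 (mod 77)
5^2 ≡ 5^2 = 25 ≡ 25 (mod 77)
5^4 ≡ 25^2 = 625 ≡ 9 (mod 77)
5^8 ≡ 9^2 = 81 ≡ 4 (mod 77)
5^16 ≡ 4^2 = 16 ≡ 16 (mod 77)
19 = 16 + 2 + 1 in binary powers of 2.
So 5^19 ≡ 16 · 25 · 5 ≡ 75 (mod 77).
Squaring chain: 75 → 4; never reaches −1, so base 5 is a Miller–Rabin witness that 77 is composite.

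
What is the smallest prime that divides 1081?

23

1081 is odd.
Digit sum 10, not divisible by 3.
Ends in 1: not divisible by 5.
7: 1081 = 7·154 + 3
11: 1081 = 11·98 + 3
13: 1081 = 13·83 + 2
17: 1081 = 17·63 + 10
19: 1081 = 19·56 + 17
23: 1081 = 23·47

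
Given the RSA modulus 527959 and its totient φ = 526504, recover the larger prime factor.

φ(n) = (p−1)(q−1) = n − (p+q) + 1, so p + q = 527959 − 526504 + 1 = 1456.
p and q are the roots of t² − 1456t + 527959 = 0.
Discriminant: 1456² − 4·527959 = 2119936 − 2111836 = 8100; √8100 = 90.
q = (1456 − 90)/2 = 683, p = (1456 + 90)/2 = 773.
Check: 683 · 773 = 527959.

773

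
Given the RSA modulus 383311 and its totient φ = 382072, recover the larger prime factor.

653

φ(n) = (p−1)(q−1) = n − (p+q) + 1, so p + q = 383311 − 382072 + 1 = 1240.
p and q are the roots of t² − 1240t + 383311 = 0.
Discriminant: 1240² − 4·383311 = 1537600 − 1533244 = 4356; √4356 = 66.
q = (1240 − 66)/2 = 587, p = (1240 + 66)/2 = 653.
Check: 587 · 653 = 383311.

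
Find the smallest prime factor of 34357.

17

34357 is odd.
Digit sum 22, not divisible by 3.
Ends in 7: not divisible by 5.
7: 34357 = 7·4908 + 1
11: 34357 = 11·3123 + 4
13: 34357 = 13·2642 + 11
17: 34357 = 17·2021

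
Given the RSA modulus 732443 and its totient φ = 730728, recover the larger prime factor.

919

φ(n) = (p−1)(q−1) = n − (p+q) + 1, so p + q = 732443 − 730728 + 1 = 1716.
p and q are the roots of t² − 1716t + 732443 = 0.
Discriminant: 1716² − 4·732443 = 2944656 − 2929772 = 14884; √14884 = 122.
q = (1716 − 122)/2 = 797, p = (1716 + 122)/2 = 919.
Check: 797 · 919 = 732443.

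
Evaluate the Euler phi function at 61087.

54432

Factor: 61087 = 13 · 37 · 127.
φ(61087) = (13−1) · (37−1) · (127−1) = 12 · 36 · 126 = 54432.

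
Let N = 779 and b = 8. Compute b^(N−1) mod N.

353

8^1 ≡ 8 (mod 779)
8^2 ≡ 8^2 = 64 ≡ 64 (mod 779)
8^4 ≡ 64^2 = 4096 ≡ 201 (mod 779)
8^8 ≡ 201^2 = 40401 ≡ 672 (mod 779)
8^16 ≡ 672^2 = 451584 ≡ 543 (mod 779)
8^32 ≡ 543^2 = 294849 ≡ 387 (mod 779)
8^64 ≡ 387^2 = 149769 ≡ 201 (mod 779)
8^128 ≡ 201^2 = 40401 ≡ 672 (mod 779)
8^256 ≡ 672^2 = 451584 ≡ 543 (mod 779)
8^512 ≡ 543^2 = 294849 ≡ 387 (mod 779)
778 = 512 + 256 + 8 + 2 in binary powers of 2.
So 8^778 ≡ 387 · 543 · 672 · 64 ≡ 353 (mod 779).
Since 353 ≠ 1, base 8 is a Fermat witness: 779 is composite.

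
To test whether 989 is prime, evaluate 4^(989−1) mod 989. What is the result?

864

4^1 ≡ 4 (mod 989)
4^2 ≡ 4^2 = 16 ≡ 16 (mod 989)
4^4 ≡ 16^2 = 256 ≡ 256 (mod 989)
4^8 ≡ 256^2 = 65536 ≡ 262 (mod 989)
4^16 ≡ 262^2 = 68644 ≡ 403 (mod 989)
4^32 ≡ 403^2 = 162409 ≡ 213 (mod 989)
4^64 ≡ 213^2 = 45369 ≡ 864 (mod 989)
4^128 ≡ 864^2 = 746496 ≡ 790 (mod 989)
4^256 ≡ 790^2 = 624100 ≡ 41 (mod 989)
4^512 ≡ 41^2 = 1681 ≡ 692 (mod 989)
988 = 512 + 256 + 128 + 64 + 16 + 8 + 4 in binary powers of 2.
So 4^988 ≡ 692 · 41 · 790 · 864 · 403 · 262 · 256 ≡ 864 (mod 989).
Since 864 ≠ 1, base 4 is a Fermat witness: 989 is composite.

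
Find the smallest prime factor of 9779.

9779 is odd.
Digit sum 32, not divisible by 3.
Ends in 9: not divisible by 5.
7: 9779 = 7·1397

7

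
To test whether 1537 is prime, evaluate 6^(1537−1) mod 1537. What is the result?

248

6^1 ≡ 6 (mod 1537)
6^2 ≡ 6^2 = 36 ≡ 36 (mod 1537)
6^4 ≡ 36^2 = 1296 ≡ 1296 (mod 1537)
6^8 ≡ 1296^2 = 1679616 ≡ 1212 (mod 1537)
6^16 ≡ 1212^2 = 1468944 ≡ 1109 (mod 1537)
6^32 ≡ 1109^2 = 1229881 ≡ 281 (mod 1537)
6^64 ≡ 281^2 = 78961 ≡ 574 (mod 1537)
6^128 ≡ 574^2 = 329476 ≡ 558 (mod 1537)
6^256 ≡ 558^2 = 311364 ≡ 890 (mod 1537)
6^512 ≡ 890^2 = 792100 ≡ 545 (mod 1537)
6^1024 ≡ 545^2 = 297025 ≡ 384 (mod 1537)
1536 = 1024 + 512 in binary powers of 2.
So 6^1536 ≡ 384 · 545 ≡ 248 (mod 1537).
Since 248 ≠ 1, base 6 is a Fermat witness: 1537 is composite.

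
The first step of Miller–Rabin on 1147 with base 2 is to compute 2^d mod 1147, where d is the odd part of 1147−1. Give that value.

1147 − 1 = 1146 = 2^1 · 573, so d = 573.
2^1 ≡ 2 (mod 1147)
2^2 ≡ 2^2 = 4 ≡ 4 (mod 1147)
2^4 ≡ 4^2 = 16 ≡ 16 (mod 1147)
2^8 ≡ 16^2 = 256 ≡ 256 (mod 1147)
2^16 ≡ 256^2 = 65536 ≡ 157 (mod 1147)
2^32 ≡ 157^2 = 24649 ≡ 562 (mod 1147)
2^64 ≡ 562^2 = 315844 ≡ 419 (mod 1147)
2^128 ≡ 419^2 = 175561 ≡ 70 (mod 1147)
2^256 ≡ 70^2 = 4900 ≡ 312 (mod 1147)
2^512 ≡ 312^2 = 97344 ≡ 996 (mod 1147)
573 = 512 + 32 + 16 + 8 + 4 + 1 in binary powers of 2.
So 2^573 ≡ 996 · 562 · 157 · 256 · 16 · 2 ≡ 1124 (mod 1147).
Squaring chain: 1124; never reaches −1, so base 2 is a Miller–Rabin witness that 1147 is composite.

1124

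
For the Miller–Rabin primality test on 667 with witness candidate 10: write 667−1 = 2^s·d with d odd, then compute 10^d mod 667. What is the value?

667 − 1 = 666 = 2^1 · 333, so d = 333.
10^1 ≡ 10 (mod 667)
10^2 ≡ 10^2 = 100 ≡ 100 (mod 667)
10^4 ≡ 100^2 = 10000 ≡ 662 (mod 667)
10^8 ≡ 662^2 = 438244 ≡ 25 (mod 667)
10^16 ≡ 25^2 = 625 ≡ 625 (mod 667)
10^32 ≡ 625^2 = 390625 ≡ 430 (mod 667)
10^64 ≡ 430^2 = 184900 ≡ 141 (mod 667)
10^128 ≡ 141^2 = 19881 ≡ 538 (mod 667)
10^256 ≡ 538^2 = 289444 ≡ 633 (mod 667)
333 = 256 + 64 + 8 + 4 + 1 in binary powers of 2.
So 10^333 ≡ 633 · 141 · 25 · 662 · 10 ≡ 172 (mod 667).
Squaring chain: 172; never reaches −1, so base 10 is a Miller–Rabin witness that 667 is composite.

172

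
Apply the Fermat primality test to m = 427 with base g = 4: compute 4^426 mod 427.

4^1 ≡ 4 (mod 427)
4^2 ≡ 4^2 = 16 ≡ 16 (mod 427)
4^4 ≡ 16^2 = 256 ≡ 256 (mod 427)
4^8 ≡ 256^2 = 65536 ≡ 205 (mod 427)
4^16 ≡ 205^2 = 42025 ≡ 179 (mod 427)
4^32 ≡ 179^2 = 32041 ≡ 16 (mod 427)
4^64 ≡ 16^2 = 256 ≡ 256 (mod 427)
4^128 ≡ 256^2 = 65536 ≡ 205 (mod 427)
4^256 ≡ 205^2 = 42025 ≡ 179 (mod 427)
426 = 256 + 128 + 32 + 8 + 2 in binary powers of 2.
So 4^426 ≡ 179 · 205 · 16 · 205 · 16 ≡ 253 (mod 427).
Since 253 ≠ 1, base 4 is a Fermat witness: 427 is composite.

253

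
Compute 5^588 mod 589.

125

5^1 ≡ 5 (mod 589)
5^2 ≡ 5^2 = 25 ≡ 25 (mod 589)
5^4 ≡ 25^2 = 625 ≡ 36 (mod 589)
5^8 ≡ 36^2 = 1296 ≡ 118 (mod 589)
5^16 ≡ 118^2 = 13924 ≡ 377 (mod 589)
5^32 ≡ 377^2 = 142129 ≡ 180 (mod 589)
5^64 ≡ 180^2 = 32400 ≡ 5 (mod 589)
5^128 ≡ 5^2 = 25 ≡ 25 (mod 589)
5^256 ≡ 25^2 = 625 ≡ 36 (mod 589)
5^512 ≡ 36^2 = 1296 ≡ 118 (mod 589)
588 = 512 + 64 + 8 + 4 in binary powers of 2.
So 5^588 ≡ 118 · 5 · 118 · 36 ≡ 125 (mod 589).
Since 125 ≠ 1, base 5 is a Fermat witness: 589 is composite.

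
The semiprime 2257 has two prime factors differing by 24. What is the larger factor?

Since p = q + 24, we have 2257 = q(q + 24), so q² + 24q − 2257 = 0.
Discriminant: 24² + 4·2257 = 576 + 9028 = 9604; √9604 = 98.
q = (−24 + 98)/2 = 37, and p = q + 24 = 61.
Check: 37 · 61 = 2257.

61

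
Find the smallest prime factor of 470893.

43

470893 is odd.
Digit sum 31, not divisible by 3.
Ends in 3: not divisible by 5.
7: 470893 = 7·67270 + 3
11: 470893 = 11·42808 + 5
13: 470893 = 13·36222 + 7
17: 470893 = 17·27699 + 10
19: 470893 = 19·24783 + 16
23: 470893 = 23·20473 + 14
29: 470893 = 29·16237 + 20
31: 470893 = 31·15190 + 3
37: 470893 = 37·12726 + 31
41: 470893 = 41·11485 + 8
43: 470893 = 43·10951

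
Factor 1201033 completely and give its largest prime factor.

1201033 = 17 · 70649
70649 = 31 · 2279
2279 = 43 · 53
53 is prime.
So 1201033 = 17 · 31 · 43 · 53; the largest prime factor is 53.

53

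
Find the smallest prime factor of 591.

591 is odd.
Digit sum 15, divisible by 3.

3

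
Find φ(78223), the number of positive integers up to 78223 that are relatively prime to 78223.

Factor: 78223 = 19 · 23 · 179.
φ(78223) = (19−1) · (23−1) · (179−1) = 18 · 22 · 178 = 70488.

70488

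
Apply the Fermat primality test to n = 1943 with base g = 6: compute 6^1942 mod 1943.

1089

6^1 ≡ 6 (mod 1943)
6^2 ≡ 6^2 = 36 ≡ 36 (mod 1943)
6^4 ≡ 36^2 = 1296 ≡ 1296 (mod 1943)
6^8 ≡ 1296^2 = 1679616 ≡ 864 (mod 1943)
6^16 ≡ 864^2 = 746496 ≡ 384 (mod 1943)
6^32 ≡ 384^2 = 147456 ≡ 1731 (mod 1943)
6^64 ≡ 1731^2 = 2996361 ≡ 255 (mod 1943)
6^128 ≡ 255^2 = 65025 ≡ 906 (mod 1943)
6^256 ≡ 906^2 = 820836 ≡ 890 (mod 1943)
6^512 ≡ 890^2 = 792100 ≡ 1299 (mod 1943)
6^1024 ≡ 1299^2 = 1687401 ≡ 877 (mod 1943)
1942 = 1024 + 512 + 256 + 128 + 16 + 4 + 2 in binary powers of 2.
So 6^1942 ≡ 877 · 1299 · 890 · 906 · 384 · 1296 · 36 ≡ 1089 (mod 1943).
Since 1089 ≠ 1, base 6 is a Fermat witness: 1943 is composite.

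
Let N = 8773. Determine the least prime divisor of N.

8773 is odd.
Digit sum 25, not divisible by 3.
Ends in 3: not divisible by 5.
7: 8773 = 7·1253 + 2
11: 8773 = 11·797 + 6
13: 8773 = 13·674 + 11
17: 8773 = 17·516 + 1
19: 8773 = 19·461 + 14
23: 8773 = 23·381 + 10
29: 8773 = 29·302 + 15
31: 8773 = 31·283

31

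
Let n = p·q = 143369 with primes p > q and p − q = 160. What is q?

Since p = q + 160, we have 143369 = q(q + 160), so q² + 160q − 143369 = 0.
Discriminant: 160² + 4·143369 = 25600 + 573476 = 599076; √599076 = 774.
q = (−160 + 774)/2 = 307, and p = q + 160 = 467.
Check: 307 · 467 = 143369.

307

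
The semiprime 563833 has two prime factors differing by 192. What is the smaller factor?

661

Since p = q + 192, we have 563833 = q(q + 192), so q² + 192q − 563833 = 0.
Discriminant: 192² + 4·563833 = 36864 + 2255332 = 2292196; √2292196 = 1514.
q = (−192 + 1514)/2 = 661, and p = q + 192 = 853.
Check: 661 · 853 = 563833.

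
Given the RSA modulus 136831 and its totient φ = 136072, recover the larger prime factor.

467

φ(n) = (p−1)(q−1) = n − (p+q) + 1, so p + q = 136831 − 136072 + 1 = 760.
p and q are the roots of t² − 760t + 136831 = 0.
Discriminant: 760² − 4·136831 = 577600 − 547324 = 30276; √30276 = 174.
q = (760 − 174)/2 = 293, p = (760 + 174)/2 = 467.
Check: 293 · 467 = 136831.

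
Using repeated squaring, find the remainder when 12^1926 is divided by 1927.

12^1 ≡ 12 (mod 1927)
12^2 ≡ 12^2 = 144 ≡ 144 (mod 1927)
12^4 ≡ 144^2 = 20736 ≡ 1466 (mod 1927)
12^8 ≡ 1466^2 = 2149156 ≡ 551 (mod 1927)
12^16 ≡ 551^2 = 303601 ≡ 1062 (mod 1927)
12^32 ≡ 1062^2 = 1127844 ≡ 549 (mod 1927)
12^64 ≡ 549^2 = 301401 ≡ 789 (mod 1927)
12^128 ≡ 789^2 = 622521 ≡ 100 (mod 1927)
12^256 ≡ 100^2 = 10000 ≡ 365 (mod 1927)
12^512 ≡ 365^2 = 133225 ≡ 262 (mod 1927)
12^1024 ≡ 262^2 = 68644 ≡ 1199 (mod 1927)
1926 = 1024 + 512 + 256 + 128 + 4 + 2 in binary powers of 2.
So 12^1926 ≡ 1199 · 262 · 365 · 100 · 1466 · 144 ≡ 1840 (mod 1927).
Since 1840 ≠ 1, base 12 is a Fermat witness: 1927 is composite.

1840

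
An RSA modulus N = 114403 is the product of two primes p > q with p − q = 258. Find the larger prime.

Since p = q + 258, we have 114403 = q(q + 258), so q² + 258q − 114403 = 0.
Discriminant: 258² + 4·114403 = 66564 + 457612 = 524176; √524176 = 724.
q = (−258 + 724)/2 = 233, and p = q + 258 = 491.
Check: 233 · 491 = 114403.

491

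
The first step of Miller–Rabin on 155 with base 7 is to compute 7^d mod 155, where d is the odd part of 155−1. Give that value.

142

155 − 1 = 154 = 2^1 · 77, so d = 77.
7^1 ≡ 7 (mod 155)
7^2 ≡ 7^2 = 49 ≡ 49 (mod 155)
7^4 ≡ 49^2 = 2401 ≡ 76 (mod 155)
7^8 ≡ 76^2 = 5776 ≡ 41 (mod 155)
7^16 ≡ 41^2 = 1681 ≡ 131 (mod 155)
7^32 ≡ 131^2 = 17161 ≡ 111 (mod 155)
7^64 ≡ 111^2 = 12321 ≡ 76 (mod 155)
77 = 64 + 8 + 4 + 1 in binary powers of 2.
So 7^77 ≡ 76 · 41 · 76 · 7 ≡ 142 (mod 155).
Squaring chain: 142; never reaches −1, so base 7 is a Miller–Rabin witness that 155 is composite.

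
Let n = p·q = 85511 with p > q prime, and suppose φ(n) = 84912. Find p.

367

φ(n) = (p−1)(q−1) = n − (p+q) + 1, so p + q = 85511 − 84912 + 1 = 600.
p and q are the roots of t² − 600t + 85511 = 0.
Discriminant: 600² − 4·85511 = 360000 − 342044 = 17956; √17956 = 134.
q = (600 − 134)/2 = 233, p = (600 + 134)/2 = 367.
Check: 233 · 367 = 85511.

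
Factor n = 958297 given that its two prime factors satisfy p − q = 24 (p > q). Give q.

967

Since p = q + 24, we have 958297 = q(q + 24), so q² + 24q − 958297 = 0.
Discriminant: 24² + 4·958297 = 576 + 3833188 = 3833764; √3833764 = 1958.
q = (−24 + 1958)/2 = 967, and p = q + 24 = 991.
Check: 967 · 991 = 958297.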